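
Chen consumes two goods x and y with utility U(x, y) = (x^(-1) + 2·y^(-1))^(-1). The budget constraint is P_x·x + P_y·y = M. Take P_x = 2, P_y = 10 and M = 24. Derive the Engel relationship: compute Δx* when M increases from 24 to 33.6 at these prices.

Substitute y = (y/x)·x into the budget: x* = M/(P_x + P_y·(y/x)).
Numerically y/x = 0.632456, so x* = 24/(2 + 10·0.632456) = 2.883.
At M' = 33.6: x* = 4.0363. Change: 4.0363 − 2.883 = 1.1532.

Δx* = 1.1532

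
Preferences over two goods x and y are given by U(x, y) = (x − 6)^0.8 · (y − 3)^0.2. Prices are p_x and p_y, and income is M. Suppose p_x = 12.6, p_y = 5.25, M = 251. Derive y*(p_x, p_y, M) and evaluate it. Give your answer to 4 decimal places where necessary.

MRS = 4·(y−3)/(x−6). Tangency with p_x/p_y gives y−3 = (1/4)·(p_x/p_y)·(x−6).
After buying the subsistence bundle (6, 3), a share 0.8 of the remaining income goes to x: x* = 6 + 0.8·(M − 6p_x − 3p_y)/p_x.
Discretionary income = 251 − 6·12.6 − 3·5.25 = 159.65; y* = 3 + 0.2·159.65/5.25 = 9.0819.

y* = 9.0819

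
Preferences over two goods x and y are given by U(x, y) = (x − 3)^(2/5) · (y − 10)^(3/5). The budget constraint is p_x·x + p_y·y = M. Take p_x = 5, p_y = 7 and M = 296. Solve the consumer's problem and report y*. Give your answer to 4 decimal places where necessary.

MRS = (2/3)·(y−10)/(x−3). Tangency with p_x/p_y gives y−10 = (3/2)·(p_x/p_y)·(x−3).
Substituting into the budget: x* = 3 + 0.4·(M − 3·p_x − 10·p_y)/p_x, and y* = 10 + 0.6·(…)/p_y.
Discretionary income = 296 − 3·5 − 10·7 = 211; y* = 10 + 0.6·211/7 = 28.0857.

y* = 28.0857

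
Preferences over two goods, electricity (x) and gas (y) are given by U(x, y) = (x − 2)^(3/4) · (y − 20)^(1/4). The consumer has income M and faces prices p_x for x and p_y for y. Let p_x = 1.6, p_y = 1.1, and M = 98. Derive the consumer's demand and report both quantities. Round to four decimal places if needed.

MRS = 3·(y−20)/(x−2). Tangency with p_x/p_y gives y−20 = (1/3)·(p_x/p_y)·(x−2).
Substituting into the budget: x* = 2 + 0.75·(M − 2·p_x − 20·p_y)/p_x, and y* = 20 + 0.25·(…)/p_y.
Discretionary income = 98 − 2·1.6 − 20·1.1 = 72.8; x* = 2 + 0.75·72.8/1.6 = 36.125; y* = 20 + 0.25·72.8/1.1 = 36.5455.

x* = 36.125, y* = 36.5455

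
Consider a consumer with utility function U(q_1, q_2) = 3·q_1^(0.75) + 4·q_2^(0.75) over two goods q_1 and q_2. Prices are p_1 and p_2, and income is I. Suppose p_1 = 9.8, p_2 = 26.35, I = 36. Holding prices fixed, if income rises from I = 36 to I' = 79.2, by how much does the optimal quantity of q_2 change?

From the CES first-order condition, (3/4)·(q_2/q_1)^(0.25) = p_1/p_2.
Hence q_2/q_1 = ((4/3)·p_1/p_2)^(1/(0.25)), i.e. raised to the 4 power.
With the ratio pinned down, the budget gives q_1* = I/(p_1 + p_2·(q_2/q_1)) and q_2* = (q_2/q_1)·q_1*.
Numerically q_2/q_1 = 0.06047, so q_1* = 36/(9.8 + 26.35·0.06047) = 3.1597 and q_2* = 0.06047·3.1597 = 0.1911.
At I' = 79.2: q_2* = 0.4203. Change: 0.4203 − 0.1911 = 0.2293.

Δq_2* = 0.2293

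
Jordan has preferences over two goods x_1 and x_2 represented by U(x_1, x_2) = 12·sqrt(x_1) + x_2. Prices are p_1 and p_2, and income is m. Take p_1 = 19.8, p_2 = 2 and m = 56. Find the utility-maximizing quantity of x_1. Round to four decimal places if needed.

MU_x_1 = 6/√x_1, MU_x_2 = 1. Tangency: 6/√x_1 = p_1/p_2.
Solve: √x_1 = 6·p_2/p_1, so x_1*(p_1,p_2) = (6·p_2/p_1)², and x_2* = (m − p_1·x_1*)/p_2.
Plugging in: x_1* = (6·2/19.8)² = 0.3673.

x_1* = 0.3673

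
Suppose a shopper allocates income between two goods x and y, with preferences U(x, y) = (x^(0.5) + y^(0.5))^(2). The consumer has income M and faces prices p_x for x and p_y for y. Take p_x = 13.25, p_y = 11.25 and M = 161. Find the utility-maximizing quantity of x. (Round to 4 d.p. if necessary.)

x* = 5.5795

MU_x ∝ x^(-0.5), MU_y ∝ y^(-0.5), so MRS = (y/x)^(0.5) = p_x/p_y.
Solve for the ratio: y/x = [p_x/p_y]^(2).
Substitute y = (y/x)·x into the budget: x* = M/(p_x + p_y·(y/x)).
Numerically y/x = 1.38716, so x* = 161/(13.25 + 11.25·1.38716) = 5.5795.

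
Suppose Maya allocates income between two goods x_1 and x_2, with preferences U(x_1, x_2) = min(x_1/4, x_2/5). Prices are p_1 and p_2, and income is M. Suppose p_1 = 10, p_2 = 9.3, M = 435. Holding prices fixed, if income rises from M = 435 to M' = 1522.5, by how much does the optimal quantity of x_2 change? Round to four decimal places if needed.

Δx_2* = 62.8613

Leontief preferences: the optimum is at the kink where x_1/4 = x_2/5, i.e. x_2 = (5/4)·x_1.
Budget: p_1·x_1 + p_2·(5/4)·x_1 = M, so (4·p_1 + 5·p_2)·x_1 = 4·M.
Demand: x_1*(p_1,p_2,M) = 4·M/(4·p_1 + 5·p_2), x_2* = 5·M/(4·p_1 + 5·p_2).
Here 4·10 + 5·9.3 = 86.5, giving x_2* = 25.1445.
At M' = 1522.5: x_2* = 88.0058. Change: 88.0058 − 25.1445 = 62.8613.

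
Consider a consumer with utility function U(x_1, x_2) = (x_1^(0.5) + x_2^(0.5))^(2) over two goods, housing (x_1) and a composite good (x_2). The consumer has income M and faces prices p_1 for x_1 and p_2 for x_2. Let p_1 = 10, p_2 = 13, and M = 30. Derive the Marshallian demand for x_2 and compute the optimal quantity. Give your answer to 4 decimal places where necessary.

x_2* = 1.0033

From the CES first-order condition, (x_2/x_1)^(0.5) = p_1/p_2.
Solve for the ratio: x_2/x_1 = [p_1/p_2]^(2).
With the ratio pinned down, the budget gives x_1* = M/(p_1 + p_2·(x_2/x_1)) and x_2* = (x_2/x_1)·x_1*.
Numerically x_2/x_1 = 0.591716, so x_1* = 30/(10 + 13·0.591716) = 1.6957 and x_2* = 0.591716·1.6957 = 1.0033.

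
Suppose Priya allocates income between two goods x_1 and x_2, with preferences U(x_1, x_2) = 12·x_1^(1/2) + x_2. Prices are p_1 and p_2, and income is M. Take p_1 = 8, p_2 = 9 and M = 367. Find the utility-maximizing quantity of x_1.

x_1* = 45.5625

Utility is quasi-linear in x_2; the FOC for x_1 is 6/√x_1 = p_1/p_2.
Solve: √x_1 = 6·p_2/p_1, so x_1*(p_1,p_2) = (6·p_2/p_1)², and x_2* = (M − p_1·x_1*)/p_2.
Plugging in: x_1* = (6·9/8)² = 45.5625.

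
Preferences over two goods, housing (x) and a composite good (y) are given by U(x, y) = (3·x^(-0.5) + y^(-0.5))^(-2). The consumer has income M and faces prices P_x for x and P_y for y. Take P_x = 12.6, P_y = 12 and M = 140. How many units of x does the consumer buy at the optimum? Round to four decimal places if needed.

MRS = MU_x/MU_y = 3·(y/x)^(1.5). Set equal to P_x/P_y.
Hence y/x = ((1/3)·P_x/P_y)^(1/(1.5)), i.e. raised to the 2/3 power.
With the ratio pinned down, the budget gives x* = M/(P_x + P_y·(y/x)) and y* = (y/x)·x*.
Numerically y/x = 0.496644, so x* = 140/(12.6 + 12·0.496644) = 7.5432.

x* = 7.5432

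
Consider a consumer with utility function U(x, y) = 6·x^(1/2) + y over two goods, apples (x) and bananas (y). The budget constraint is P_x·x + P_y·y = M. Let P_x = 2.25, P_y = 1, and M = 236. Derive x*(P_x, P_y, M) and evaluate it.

x* = 1.7778

Solve: √x = 3·P_y/P_x, so x*(P_x,P_y) = (3·P_y/P_x)², and y* = (M − P_x·x*)/P_y.
Plugging in: x* = (3·1/2.25)² = 1.7778.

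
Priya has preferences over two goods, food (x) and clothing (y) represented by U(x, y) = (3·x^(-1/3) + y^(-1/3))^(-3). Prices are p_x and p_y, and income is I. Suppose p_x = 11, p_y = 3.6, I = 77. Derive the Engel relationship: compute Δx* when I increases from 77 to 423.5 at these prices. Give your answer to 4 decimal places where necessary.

Δx* = 23.6521

MRS = MU_x/MU_y = 3·(y/x)^(4/3). Set equal to p_x/p_y.
Hence y/x = ((1/3)·p_x/p_y)^(1/(4/3)), i.e. raised to the 0.75 power.
With the ratio pinned down, the budget gives x* = I/(p_x + p_y·(y/x)) and y* = (y/x)·x*.
Numerically y/x = 1.013857, so x* = 77/(11 + 3.6·1.013857) = 5.256.
At I' = 423.5: x* = 28.9081. Change: 28.9081 − 5.256 = 23.6521.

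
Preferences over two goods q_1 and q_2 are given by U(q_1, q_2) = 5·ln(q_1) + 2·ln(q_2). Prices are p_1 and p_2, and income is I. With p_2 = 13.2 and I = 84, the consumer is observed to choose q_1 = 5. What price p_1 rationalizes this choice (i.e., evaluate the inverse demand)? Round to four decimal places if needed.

MU_q_1/MU_q_2 = (5·q_2)/(2·q_1); tangency sets this equal to p_1/p_2.
So 5·p_2·q_2 = 2·p_1·q_1; combined with the budget, a share 5/7 of income goes to q_1.
Demand: q_1*(p_1,p_2,I) = 5/7·I/p_1 and q_2* = 2/7·I/p_2.
Set q_1* = 5 in the demand function and solve for p_1: p_1 = 12.

p_1 = 12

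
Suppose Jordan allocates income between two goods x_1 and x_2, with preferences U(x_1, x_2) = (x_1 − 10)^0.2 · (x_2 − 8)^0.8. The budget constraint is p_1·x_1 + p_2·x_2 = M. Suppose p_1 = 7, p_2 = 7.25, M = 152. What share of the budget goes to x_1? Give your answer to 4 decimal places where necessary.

Let x_1' = x_1−10, x_2' = x_2−8. MRS = (1/4)·x_2'/x_1' = p_1/p_2.
After buying the subsistence bundle (10, 8), a share 0.2 of the remaining income goes to x_1: x_1* = 10 + 0.2·(M − 10p_1 − 8p_2)/p_1.
Discretionary income = 152 − 10·7 − 8·7.25 = 24; x_1* = 10 + 0.2·24/7 = 10.6857; x_2* = 8 + 0.8·24/7.25 = 10.6483.
Expenditure on x_1: 7·10.6857 = 74.8; share = 0.4921.

share on x_1 = 0.4921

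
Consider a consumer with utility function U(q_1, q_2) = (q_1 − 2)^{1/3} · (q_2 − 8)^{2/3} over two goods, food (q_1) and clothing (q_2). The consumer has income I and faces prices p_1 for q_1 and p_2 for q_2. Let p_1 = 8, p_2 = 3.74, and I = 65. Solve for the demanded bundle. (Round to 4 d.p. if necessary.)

MRS = (1/2)·(q_2−8)/(q_1−2). Tangency with p_1/p_2 gives q_2−8 = 2·(p_1/p_2)·(q_1−2).
Substituting into the budget: q_1* = 2 + 1/3·(I − 2·p_1 − 8·p_2)/p_1, and q_2* = 8 + 2/3·(…)/p_2.
Discretionary income = 65 − 2·8 − 8·3.74 = 19.08; q_1* = 2 + 1/3·19.08/8 = 2.795; q_2* = 8 + 2/3·19.08/3.74 = 11.4011.

q_1* = 2.795, q_2* = 11.4011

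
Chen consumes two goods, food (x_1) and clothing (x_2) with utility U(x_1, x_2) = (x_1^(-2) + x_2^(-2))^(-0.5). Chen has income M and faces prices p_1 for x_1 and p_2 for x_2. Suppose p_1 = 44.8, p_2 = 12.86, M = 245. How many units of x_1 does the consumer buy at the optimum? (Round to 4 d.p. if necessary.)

From the CES first-order condition, (x_2/x_1)^(3) = p_1/p_2.
Hence x_2/x_1 = (p_1/p_2)^(1/(3)), i.e. raised to the 1/3 power.
Substitute x_2 = (x_2/x_1)·x_1 into the budget: x_1* = M/(p_1 + p_2·(x_2/x_1)).
Numerically x_2/x_1 = 1.51593, so x_1* = 245/(44.8 + 12.86·1.51593) = 3.8106.

x_1* = 3.8106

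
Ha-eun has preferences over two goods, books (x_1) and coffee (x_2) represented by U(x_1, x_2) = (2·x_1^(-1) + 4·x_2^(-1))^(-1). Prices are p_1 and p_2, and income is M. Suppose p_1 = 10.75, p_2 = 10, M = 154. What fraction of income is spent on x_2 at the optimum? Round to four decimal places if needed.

share on x_2 = 0.577

MU_x_1 ∝ 2·x_1^(-2), MU_x_2 ∝ 4·x_2^(-2), so MRS = (1/2)·(x_2/x_1)^(2) = p_1/p_2.
Hence x_2/x_1 = (2·p_1/p_2)^(1/(2)), i.e. raised to the 0.5 power.
Substitute x_2 = (x_2/x_1)·x_1 into the budget: x_1* = M/(p_1 + p_2·(x_2/x_1)).
Numerically x_2/x_1 = 1.466288, so x_1* = 154/(10.75 + 10·1.466288) = 6.0599 and x_2* = 1.466288·6.0599 = 8.8856.
Expenditure on x_2: 10·8.8856 = 88.8559; share = 0.577.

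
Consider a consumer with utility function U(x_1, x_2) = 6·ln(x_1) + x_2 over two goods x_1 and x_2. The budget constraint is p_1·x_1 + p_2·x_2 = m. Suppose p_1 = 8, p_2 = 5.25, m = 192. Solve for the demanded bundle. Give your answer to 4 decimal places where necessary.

x_1* = 3.9375, x_2* = 30.5714

So x_1*(p_1,p_2) = 6·p_2/p_1, independent of income; and x_2* = (m − 6·p_2)/p_2.
At the given prices: x_1* = 6·5.25/8 = 3.9375, and x_2* = 30.5714.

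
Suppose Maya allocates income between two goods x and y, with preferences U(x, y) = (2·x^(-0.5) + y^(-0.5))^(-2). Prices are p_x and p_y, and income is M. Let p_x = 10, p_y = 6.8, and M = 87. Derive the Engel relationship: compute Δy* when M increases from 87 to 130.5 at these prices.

From the CES first-order condition, 2·(y/x)^(1.5) = p_x/p_y.
Hence y/x = ((1/2)·p_x/p_y)^(1/(1.5)), i.e. raised to the 2/3 power.
Substitute y = (y/x)·x into the budget: x* = M/(p_x + p_y·(y/x)).
Numerically y/x = 0.814656, so x* = 87/(10 + 6.8·0.814656) = 5.5986 and y* = 0.814656·5.5986 = 4.5609.
At M' = 130.5: y* = 6.8414. Change: 6.8414 − 4.5609 = 2.2805.

Δy* = 2.2805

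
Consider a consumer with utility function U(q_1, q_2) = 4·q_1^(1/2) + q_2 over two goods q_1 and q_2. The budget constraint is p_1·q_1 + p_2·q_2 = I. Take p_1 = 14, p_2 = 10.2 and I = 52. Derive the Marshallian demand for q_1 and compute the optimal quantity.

Utility is quasi-linear in q_2; the FOC for q_1 is 2/√q_1 = p_1/p_2.
Thus q_1* = (2·p_2/p_1)² — independent of I — with the rest of income spent on q_2.
Plugging in: q_1* = (2·10.2/14)² = 2.1233.

q_1* = 2.1233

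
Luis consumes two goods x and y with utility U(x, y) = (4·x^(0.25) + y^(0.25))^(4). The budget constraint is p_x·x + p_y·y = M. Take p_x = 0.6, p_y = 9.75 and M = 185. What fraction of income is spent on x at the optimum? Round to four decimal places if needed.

share on x = 0.9415

From the CES first-order condition, 4·(y/x)^(0.75) = p_x/p_y.
Hence y/x = ((1/4)·p_x/p_y)^(1/(0.75)), i.e. raised to the 4/3 power.
With the ratio pinned down, the budget gives x* = M/(p_x + p_y·(y/x)) and y* = (y/x)·x*.
Numerically y/x = 0.003826, so x* = 185/(0.6 + 9.75·0.003826) = 290.2841 and y* = 0.003826·290.2841 = 1.1107.
Expenditure on x: 0.6·290.2841 = 174.1705; share = 0.9415.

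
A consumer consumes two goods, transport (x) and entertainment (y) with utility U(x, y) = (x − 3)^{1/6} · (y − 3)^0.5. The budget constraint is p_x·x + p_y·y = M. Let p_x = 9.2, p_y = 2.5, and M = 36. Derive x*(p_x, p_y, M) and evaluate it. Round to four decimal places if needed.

x* = 3.0245

This is Cobb-Douglas in (x−3, y−3): tangency gives 1/6·p_y·(y−3) = 0.5·p_x·(x−3).
After buying the subsistence bundle (3, 3), a share 0.25 of the remaining income goes to x: x* = 3 + 0.25·(M − 3p_x − 3p_y)/p_x.
Discretionary income = 36 − 3·9.2 − 3·2.5 = 0.9; x* = 3 + 0.25·0.9/9.2 = 3.0245.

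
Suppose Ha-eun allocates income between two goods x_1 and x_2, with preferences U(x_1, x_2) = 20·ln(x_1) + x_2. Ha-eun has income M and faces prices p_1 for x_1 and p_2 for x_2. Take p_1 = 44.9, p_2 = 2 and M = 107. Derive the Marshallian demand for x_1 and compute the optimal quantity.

So x_1*(p_1,p_2) = 20·p_2/p_1, independent of income; and x_2* = (M − 20·p_2)/p_2.
At the given prices: x_1* = 20·2/44.9 = 0.8909.

x_1* = 0.8909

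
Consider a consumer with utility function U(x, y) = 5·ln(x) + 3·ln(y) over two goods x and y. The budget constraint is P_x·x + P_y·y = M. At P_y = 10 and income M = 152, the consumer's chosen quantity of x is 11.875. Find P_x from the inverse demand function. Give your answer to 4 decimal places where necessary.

P_x = 8

Tangency: MRS = (5/3)·y/x = P_x/P_y.
Rearranging, P_y·y = (3/5)·P_x·x. Substituting into the budget gives P_x·x·(1 + (3/5)) = M.
Demand: x*(P_x,P_y,M) = 0.625·M/P_x and y* = 0.375·M/P_y.
Set x* = 11.875 in the demand function and solve for P_x: P_x = 8.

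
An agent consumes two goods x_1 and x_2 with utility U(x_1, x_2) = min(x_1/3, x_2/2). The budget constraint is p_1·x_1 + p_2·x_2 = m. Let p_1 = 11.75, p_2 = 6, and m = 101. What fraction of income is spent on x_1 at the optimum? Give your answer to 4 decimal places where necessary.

Leontief preferences: the optimum is at the kink where x_1/3 = x_2/2, i.e. x_2 = (2/3)·x_1.
Budget: p_1·x_1 + p_2·(2/3)·x_1 = m, so (3·p_1 + 2·p_2)·x_1 = 3·m.
Demand: x_1*(p_1,p_2,m) = 3·m/(3·p_1 + 2·p_2), x_2* = 2·m/(3·p_1 + 2·p_2).
Here 3·11.75 + 2·6 = 47.25, giving x_1* = 6.4127 and x_2* = 4.2751.
Expenditure on x_1: 11.75·6.4127 = 75.3492; share = 0.746.

share on x_1 = 0.746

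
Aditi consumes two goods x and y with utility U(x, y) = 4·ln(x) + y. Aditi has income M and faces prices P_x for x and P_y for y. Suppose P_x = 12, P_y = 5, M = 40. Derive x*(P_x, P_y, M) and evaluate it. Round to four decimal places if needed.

MU_x = 4/x, MU_y = 1. Tangency: 4/x = P_x/P_y.
So x*(P_x,P_y) = 4·P_y/P_x, independent of income; and y* = (M − 4·P_y)/P_y.
At the given prices: x* = 4·5/12 = 1.6667.

x* = 1.6667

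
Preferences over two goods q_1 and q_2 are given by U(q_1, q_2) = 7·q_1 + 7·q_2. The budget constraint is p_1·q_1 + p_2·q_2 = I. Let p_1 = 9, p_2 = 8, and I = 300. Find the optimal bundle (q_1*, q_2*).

q_1* = 0, q_2* = 37.5

Perfect substitutes: compare marginal utility per dollar. 7/p_1 vs 7/p_2 → 0.7778 vs 0.875.
q_2 gives more utility per dollar, so spend all income on q_2: q_2* = I/p_2, q_1* = 0.
Numerically: q_1* = 0, q_2* = 37.5.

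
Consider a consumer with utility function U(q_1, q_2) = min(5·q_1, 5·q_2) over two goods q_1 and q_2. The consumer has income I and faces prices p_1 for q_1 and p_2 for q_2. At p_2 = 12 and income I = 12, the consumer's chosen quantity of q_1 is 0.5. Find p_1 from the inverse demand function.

Leontief preferences: the optimum is at the kink where q_1/5 = q_2/5, i.e. q_2 = q_1.
Budget: p_1·q_1 + p_2·q_1 = I, so (5·p_1 + 5·p_2)·q_1 = 5·I.
Demand: q_1*(p_1,p_2,I) = 5·I/(5·p_1 + 5·p_2), q_2* = 5·I/(5·p_1 + 5·p_2).
Set q_1* = 0.5 in the demand function and solve for p_1: p_1 = 12.

p_1 = 12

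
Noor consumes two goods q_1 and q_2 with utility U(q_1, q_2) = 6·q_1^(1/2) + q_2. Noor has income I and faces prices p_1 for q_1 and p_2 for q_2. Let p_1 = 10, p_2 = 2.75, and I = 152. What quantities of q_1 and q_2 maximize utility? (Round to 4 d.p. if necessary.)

q_1* = 0.6806, q_2* = 52.7977

MU_q_1 = 3/√q_1, MU_q_2 = 1. Tangency: 3/√q_1 = p_1/p_2.
Solve: √q_1 = 3·p_2/p_1, so q_1*(p_1,p_2) = (3·p_2/p_1)², and q_2* = (I − p_1·q_1*)/p_2.
Plugging in: q_1* = (3·2.75/10)² = 0.6806, q_2* = 52.7977.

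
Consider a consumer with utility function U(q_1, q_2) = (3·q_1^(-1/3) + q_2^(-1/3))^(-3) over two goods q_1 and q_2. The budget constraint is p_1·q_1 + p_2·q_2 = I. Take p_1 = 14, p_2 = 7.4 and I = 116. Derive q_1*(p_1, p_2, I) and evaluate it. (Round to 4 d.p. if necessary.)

MU_q_1 ∝ 3·q_1^(-4/3), MU_q_2 ∝ q_2^(-4/3), so MRS = 3·(q_2/q_1)^(4/3) = p_1/p_2.
Solve for the ratio: q_2/q_1 = [(1/3)·p_1/p_2]^(0.75).
With the ratio pinned down, the budget gives q_1* = I/(p_1 + p_2·(q_2/q_1)) and q_2* = (q_2/q_1)·q_1*.
Numerically q_2/q_1 = 0.707671, so q_1* = 116/(14 + 7.4·0.707671) = 6.0301.

q_1* = 6.0301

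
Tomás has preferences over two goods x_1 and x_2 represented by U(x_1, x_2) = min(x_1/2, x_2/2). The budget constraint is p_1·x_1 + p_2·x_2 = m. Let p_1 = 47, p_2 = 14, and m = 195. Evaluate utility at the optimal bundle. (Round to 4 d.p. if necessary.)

V = 1.5984

Leontief preferences: the optimum is at the kink where x_1/2 = x_2/2, i.e. x_2 = x_1.
Budget: p_1·x_1 + p_2·x_1 = m, so (2·p_1 + 2·p_2)·x_1 = 2·m.
Demand: x_1*(p_1,p_2,m) = 2·m/(2·p_1 + 2·p_2), x_2* = 2·m/(2·p_1 + 2·p_2).
Here 2·47 + 2·14 = 122, giving x_1* = 3.1967 and x_2* = 3.1967.
Utility at the optimum: U(3.1967, 3.1967) = 1.5984.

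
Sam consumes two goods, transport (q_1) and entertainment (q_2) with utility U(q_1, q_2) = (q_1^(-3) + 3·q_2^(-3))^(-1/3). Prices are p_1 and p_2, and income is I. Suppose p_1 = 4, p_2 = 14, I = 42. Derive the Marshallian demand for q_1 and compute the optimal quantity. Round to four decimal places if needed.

With the ratio pinned down, the budget gives q_1* = I/(p_1 + p_2·(q_2/q_1)) and q_2* = (q_2/q_1)·q_1*.
Numerically q_2/q_1 = 0.962195, so q_1* = 42/(4 + 14·0.962195) = 2.404.

q_1* = 2.404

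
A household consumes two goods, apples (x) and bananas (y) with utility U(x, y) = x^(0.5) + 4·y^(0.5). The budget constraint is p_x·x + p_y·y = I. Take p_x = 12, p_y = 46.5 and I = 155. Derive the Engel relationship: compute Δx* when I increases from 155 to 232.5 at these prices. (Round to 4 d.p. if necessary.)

Δx* = 1.2592

From the CES first-order condition, (1/4)·(y/x)^(0.5) = p_x/p_y.
Solve for the ratio: y/x = [4·p_x/p_y]^(2).
Substitute y = (y/x)·x into the budget: x* = I/(p_x + p_y·(y/x)).
Numerically y/x = 1.065557, so x* = 155/(12 + 46.5·1.065557) = 2.5183.
At I' = 232.5: x* = 3.7775. Change: 3.7775 − 2.5183 = 1.2592.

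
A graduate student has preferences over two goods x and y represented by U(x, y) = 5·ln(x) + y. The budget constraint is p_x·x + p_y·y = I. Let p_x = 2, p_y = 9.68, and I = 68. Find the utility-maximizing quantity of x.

Set MRS = p_x/p_y: (5/x)/1 = p_x/p_y.
So x*(p_x,p_y) = 5·p_y/p_x, independent of income; and y* = (I − 5·p_y)/p_y.
At the given prices: x* = 5·9.68/2 = 24.2.

x* = 24.2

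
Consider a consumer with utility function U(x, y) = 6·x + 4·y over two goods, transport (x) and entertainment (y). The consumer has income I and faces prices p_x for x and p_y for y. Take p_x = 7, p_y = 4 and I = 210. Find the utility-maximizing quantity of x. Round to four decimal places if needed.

Perfect substitutes: compare marginal utility per dollar. 6/p_x vs 4/p_y → 0.8571 vs 1.
y gives more utility per dollar, so spend all income on y: y* = I/p_y, x* = 0.
Numerically: x* = 0, y* = 52.5.

x* = 0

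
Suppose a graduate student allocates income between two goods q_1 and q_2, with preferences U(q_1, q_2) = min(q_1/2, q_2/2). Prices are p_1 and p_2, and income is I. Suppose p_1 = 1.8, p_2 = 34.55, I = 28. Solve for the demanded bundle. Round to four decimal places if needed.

Demand: q_1*(p_1,p_2,I) = 2·I/(2·p_1 + 2·p_2), q_2* = 2·I/(2·p_1 + 2·p_2).
Here 2·1.8 + 2·34.55 = 72.7, giving q_1* = 0.7703 and q_2* = 0.7703.

q_1* = 0.7703, q_2* = 0.7703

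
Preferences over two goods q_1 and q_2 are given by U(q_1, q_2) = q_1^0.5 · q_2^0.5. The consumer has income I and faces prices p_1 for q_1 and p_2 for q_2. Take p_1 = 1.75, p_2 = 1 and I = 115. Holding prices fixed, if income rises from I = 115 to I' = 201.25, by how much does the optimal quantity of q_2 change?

At p_1=1.75, p_2=1, I=115: q_2* = 0.5·115/1 = 57.5.
At I' = 201.25: q_2* = 100.625. Change: 100.625 − 57.5 = 43.125.

Δq_2* = 43.125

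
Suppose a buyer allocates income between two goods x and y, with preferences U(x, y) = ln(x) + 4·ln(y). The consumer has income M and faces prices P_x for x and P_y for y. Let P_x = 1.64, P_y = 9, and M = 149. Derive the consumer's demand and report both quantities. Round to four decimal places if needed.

x* = 18.1707, y* = 13.2444

MU_x/MU_y = (y)/(4·x); tangency sets this equal to P_x/P_y.
Rearranging, P_y·y = 4·P_x·x. Substituting into the budget gives P_x·x·(1 + 4) = M.
Demand: x*(P_x,P_y,M) = 0.2·M/P_x and y* = 0.8·M/P_y.
At P_x=1.64, P_y=9, M=149: x* = 0.2·149/1.64 = 18.1707, y* = 13.2444.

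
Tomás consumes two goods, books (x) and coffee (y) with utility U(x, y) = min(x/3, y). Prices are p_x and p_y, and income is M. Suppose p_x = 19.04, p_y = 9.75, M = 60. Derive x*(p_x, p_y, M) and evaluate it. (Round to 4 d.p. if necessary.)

x* = 2.6918

Here 3·19.04 + 9.75 = 66.87, giving x* = 2.6918.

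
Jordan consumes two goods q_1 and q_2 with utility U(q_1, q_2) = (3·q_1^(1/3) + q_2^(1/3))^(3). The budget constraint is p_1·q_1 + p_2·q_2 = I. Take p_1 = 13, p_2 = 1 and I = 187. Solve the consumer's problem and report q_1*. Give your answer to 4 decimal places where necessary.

From the CES first-order condition, 3·(q_2/q_1)^(2/3) = p_1/p_2.
Solve for the ratio: q_2/q_1 = [(1/3)·p_1/p_2]^(1.5).
With the ratio pinned down, the budget gives q_1* = I/(p_1 + p_2·(q_2/q_1)) and q_2* = (q_2/q_1)·q_1*.
Numerically q_2/q_1 = 9.020553, so q_1* = 187/(13 + 1·9.020553) = 8.4921.

q_1* = 8.4921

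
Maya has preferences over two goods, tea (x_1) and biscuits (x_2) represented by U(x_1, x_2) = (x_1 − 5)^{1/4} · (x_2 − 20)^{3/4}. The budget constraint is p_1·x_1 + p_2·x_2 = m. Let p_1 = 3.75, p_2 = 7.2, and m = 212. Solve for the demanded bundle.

This is Cobb-Douglas in (x_1−5, x_2−20): tangency gives 0.25·p_2·(x_2−20) = 0.75·p_1·(x_1−5).
After buying the subsistence bundle (5, 20), a share 0.25 of the remaining income goes to x_1: x_1* = 5 + 0.25·(m − 5p_1 − 20p_2)/p_1.
Discretionary income = 212 − 5·3.75 − 20·7.2 = 49.25; x_1* = 5 + 0.25·49.25/3.75 = 8.2833; x_2* = 20 + 0.75·49.25/7.2 = 25.1302.

x_1* = 8.2833, x_2* = 25.1302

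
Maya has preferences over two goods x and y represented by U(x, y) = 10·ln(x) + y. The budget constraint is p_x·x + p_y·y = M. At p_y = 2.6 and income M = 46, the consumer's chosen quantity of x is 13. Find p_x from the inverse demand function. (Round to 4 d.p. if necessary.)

p_x = 2

MU_x = 10/x, MU_y = 1. Tangency: 10/x = p_x/p_y.
So x*(p_x,p_y) = 10·p_y/p_x, independent of income; and y* = (M − 10·p_y)/p_y.
Set x* = 13 in the demand function and solve for p_x: p_x = 2.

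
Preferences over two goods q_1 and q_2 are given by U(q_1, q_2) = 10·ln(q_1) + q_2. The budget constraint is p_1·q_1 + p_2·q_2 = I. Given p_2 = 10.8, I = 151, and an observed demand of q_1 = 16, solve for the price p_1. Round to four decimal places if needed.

Set MRS = p_1/p_2: (10/q_1)/1 = p_1/p_2.
So q_1*(p_1,p_2) = 10·p_2/p_1, independent of income; and q_2* = (I − 10·p_2)/p_2.
Set q_1* = 16 in the demand function and solve for p_1: p_1 = 6.75.

p_1 = 6.75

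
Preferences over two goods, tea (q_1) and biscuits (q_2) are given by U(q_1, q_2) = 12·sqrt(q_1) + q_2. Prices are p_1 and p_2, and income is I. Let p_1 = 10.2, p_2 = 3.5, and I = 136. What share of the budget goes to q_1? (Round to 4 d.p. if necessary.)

share on q_1 = 0.3179

Plugging in: q_1* = (6·3.5/10.2)² = 4.2388, q_2* = 26.5042.
Expenditure on q_1: 10.2·4.2388 = 43.2353; share = 0.3179.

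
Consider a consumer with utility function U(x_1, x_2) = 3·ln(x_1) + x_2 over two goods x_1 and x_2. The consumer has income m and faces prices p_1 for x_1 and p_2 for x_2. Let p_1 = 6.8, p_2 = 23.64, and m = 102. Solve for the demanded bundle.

So x_1*(p_1,p_2) = 3·p_2/p_1, independent of income; and x_2* = (m − 3·p_2)/p_2.
At the given prices: x_1* = 3·23.64/6.8 = 10.4294, and x_2* = 1.3147.

x_1* = 10.4294, x_2* = 1.3147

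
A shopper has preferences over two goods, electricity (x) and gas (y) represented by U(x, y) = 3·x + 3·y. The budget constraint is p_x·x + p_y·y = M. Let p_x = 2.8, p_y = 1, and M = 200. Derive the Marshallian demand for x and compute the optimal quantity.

Numerically: x* = 0, y* = 200.

x* = 0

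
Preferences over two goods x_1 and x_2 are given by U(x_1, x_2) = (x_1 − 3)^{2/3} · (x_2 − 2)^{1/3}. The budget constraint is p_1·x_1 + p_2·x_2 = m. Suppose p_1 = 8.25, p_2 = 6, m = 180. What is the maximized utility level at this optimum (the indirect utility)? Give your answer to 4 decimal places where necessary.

V = 10.2166

Discretionary income = 180 − 3·8.25 − 2·6 = 143.25; x_1* = 3 + 2/3·143.25/8.25 = 14.5758; x_2* = 2 + 1/3·143.25/6 = 9.9583.
Utility at the optimum: U(14.5758, 9.9583) = 10.2166.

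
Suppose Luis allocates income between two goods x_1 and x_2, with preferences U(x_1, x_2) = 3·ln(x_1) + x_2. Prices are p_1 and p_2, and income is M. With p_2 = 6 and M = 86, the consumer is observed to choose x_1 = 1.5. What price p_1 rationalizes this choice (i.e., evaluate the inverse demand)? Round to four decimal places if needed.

p_1 = 12

MU_x_1 = 3/x_1, MU_x_2 = 1. Tangency: 3/x_1 = p_1/p_2.
So x_1*(p_1,p_2) = 3·p_2/p_1, independent of income; and x_2* = (M − 3·p_2)/p_2.
Set x_1* = 1.5 in the demand function and solve for p_1: p_1 = 12.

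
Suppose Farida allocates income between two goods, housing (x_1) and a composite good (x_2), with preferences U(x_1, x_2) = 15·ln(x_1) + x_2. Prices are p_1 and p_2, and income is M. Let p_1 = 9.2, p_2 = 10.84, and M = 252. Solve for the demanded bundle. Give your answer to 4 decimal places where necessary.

x_1* = 17.6739, x_2* = 8.2472

MU_x_1 = 15/x_1, MU_x_2 = 1. Tangency: 15/x_1 = p_1/p_2.
So x_1*(p_1,p_2) = 15·p_2/p_1, independent of income; and x_2* = (M − 15·p_2)/p_2.
At the given prices: x_1* = 15·10.84/9.2 = 17.6739, and x_2* = 8.2472.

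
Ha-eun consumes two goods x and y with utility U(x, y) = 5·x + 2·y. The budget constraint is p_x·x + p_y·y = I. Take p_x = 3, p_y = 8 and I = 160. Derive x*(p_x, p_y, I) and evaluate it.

Perfect substitutes: compare marginal utility per dollar. 5/p_x vs 2/p_y → 1.6667 vs 0.25.
x gives more utility per dollar, so spend all income on x: x* = I/p_x, y* = 0.
Numerically: x* = 53.3333, y* = 0.

x* = 53.3333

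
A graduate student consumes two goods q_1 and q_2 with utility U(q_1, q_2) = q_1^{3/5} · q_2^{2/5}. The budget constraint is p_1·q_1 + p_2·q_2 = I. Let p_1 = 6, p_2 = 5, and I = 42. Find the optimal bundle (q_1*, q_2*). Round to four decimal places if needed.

q_1* = 4.2, q_2* = 3.36

MU_q_1/MU_q_2 = (0.6·q_2)/(0.4·q_1); tangency sets this equal to p_1/p_2.
So 0.6·p_2·q_2 = 0.4·p_1·q_1; combined with the budget, a share 0.6 of income goes to q_1.
Demand: q_1*(p_1,p_2,I) = 0.6·I/p_1 and q_2* = 0.4·I/p_2.
At p_1=6, p_2=5, I=42: q_1* = 0.6·42/6 = 4.2, q_2* = 3.36.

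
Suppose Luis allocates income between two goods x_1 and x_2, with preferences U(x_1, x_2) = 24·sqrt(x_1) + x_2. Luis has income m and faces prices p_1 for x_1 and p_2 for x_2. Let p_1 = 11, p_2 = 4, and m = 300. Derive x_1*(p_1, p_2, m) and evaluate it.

Set MRS = p_1/p_2: 12·x_1^(−1/2) = p_1/p_2.
Thus x_1* = (12·p_2/p_1)² — independent of m — with the rest of income spent on x_2.
Plugging in: x_1* = (12·4/11)² = 19.0413.

x_1* = 19.0413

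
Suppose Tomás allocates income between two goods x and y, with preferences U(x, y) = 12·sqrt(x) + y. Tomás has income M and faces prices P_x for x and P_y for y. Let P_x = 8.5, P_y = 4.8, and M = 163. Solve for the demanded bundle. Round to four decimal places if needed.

Set MRS = P_x/P_y: 6·x^(−1/2) = P_x/P_y.
Solve: √x = 6·P_y/P_x, so x*(P_x,P_y) = (6·P_y/P_x)², and y* = (M − P_x·x*)/P_y.
Plugging in: x* = (6·4.8/8.5)² = 11.4801, y* = 13.6289.

x* = 11.4801, y* = 13.6289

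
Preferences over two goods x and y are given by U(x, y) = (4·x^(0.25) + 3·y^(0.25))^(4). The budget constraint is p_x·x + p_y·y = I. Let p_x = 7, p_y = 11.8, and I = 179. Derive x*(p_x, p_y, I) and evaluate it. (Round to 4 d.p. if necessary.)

x* = 16.261

Numerically y/x = 0.339654, so x* = 179/(7 + 11.8·0.339654) = 16.261.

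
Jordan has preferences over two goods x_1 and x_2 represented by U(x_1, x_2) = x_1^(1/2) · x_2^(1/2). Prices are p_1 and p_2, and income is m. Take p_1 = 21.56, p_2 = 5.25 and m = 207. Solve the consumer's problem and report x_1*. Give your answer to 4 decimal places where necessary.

x_1* = 4.8006

MU_x_1/MU_x_2 = (0.5·x_2)/(0.5·x_1); tangency sets this equal to p_1/p_2.
So 0.5·p_2·x_2 = 0.5·p_1·x_1; combined with the budget, a share 0.5 of income goes to x_1.
Demand: x_1*(p_1,p_2,m) = 0.5·m/p_1 and x_2* = 0.5·m/p_2.
At p_1=21.56, p_2=5.25, m=207: x_1* = 0.5·207/21.56 = 4.8006.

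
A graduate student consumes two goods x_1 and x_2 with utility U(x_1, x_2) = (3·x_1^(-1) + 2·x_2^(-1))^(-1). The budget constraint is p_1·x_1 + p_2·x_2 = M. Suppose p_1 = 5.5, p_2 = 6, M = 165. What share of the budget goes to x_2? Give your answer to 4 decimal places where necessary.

MU_x_1 ∝ 3·x_1^(-2), MU_x_2 ∝ 2·x_2^(-2), so MRS = (3/2)·(x_2/x_1)^(2) = p_1/p_2.
Solve for the ratio: x_2/x_1 = [(2/3)·p_1/p_2]^(0.5).
With the ratio pinned down, the budget gives x_1* = M/(p_1 + p_2·(x_2/x_1)) and x_2* = (x_2/x_1)·x_1*.
Numerically x_2/x_1 = 0.781736, so x_1* = 165/(5.5 + 6·0.781736) = 16.1917 and x_2* = 0.781736·16.1917 = 12.6576.
Expenditure on x_2: 6·12.6576 = 75.9457; share = 0.4603.

share on x_2 = 0.4603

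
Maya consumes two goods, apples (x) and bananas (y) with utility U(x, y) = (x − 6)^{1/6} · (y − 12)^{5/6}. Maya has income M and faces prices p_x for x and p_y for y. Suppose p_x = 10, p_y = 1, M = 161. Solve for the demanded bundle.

x* = 7.4833, y* = 86.1667

This is Cobb-Douglas in (x−6, y−12): tangency gives 1/6·p_y·(y−12) = 5/6·p_x·(x−6).
After buying the subsistence bundle (6, 12), a share 1/6 of the remaining income goes to x: x* = 6 + 1/6·(M − 6p_x − 12p_y)/p_x.
Discretionary income = 161 − 6·10 − 12·1 = 89; x* = 6 + 1/6·89/10 = 7.4833; y* = 12 + 5/6·89/1 = 86.1667.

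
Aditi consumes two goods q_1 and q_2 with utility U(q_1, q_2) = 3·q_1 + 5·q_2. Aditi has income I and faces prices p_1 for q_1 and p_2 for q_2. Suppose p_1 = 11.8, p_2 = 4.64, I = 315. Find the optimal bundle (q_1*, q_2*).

q_1* = 0, q_2* = 67.8879

Linear utility — the consumer picks whichever good has higher MU/price: 3/11.8 = 0.2542 vs 5/4.64 = 1.0776.
q_2 gives more utility per dollar, so spend all income on q_2: q_2* = I/p_2, q_1* = 0.
Numerically: q_1* = 0, q_2* = 67.8879.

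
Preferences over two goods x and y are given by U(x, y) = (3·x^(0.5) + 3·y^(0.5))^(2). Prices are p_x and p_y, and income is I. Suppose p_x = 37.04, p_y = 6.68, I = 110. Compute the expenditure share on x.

share on x = 0.1528

MRS = MU_x/MU_y = (y/x)^(0.5). Set equal to p_x/p_y.
Solve for the ratio: y/x = [p_x/p_y]^(2).
Substitute y = (y/x)·x into the budget: x* = I/(p_x + p_y·(y/x)).
Numerically y/x = 30.746029, so x* = 110/(37.04 + 6.68·30.746029) = 0.4538 and y* = 30.746029·0.4538 = 13.9511.
Expenditure on x: 37.04·0.4538 = 16.807; share = 0.1528.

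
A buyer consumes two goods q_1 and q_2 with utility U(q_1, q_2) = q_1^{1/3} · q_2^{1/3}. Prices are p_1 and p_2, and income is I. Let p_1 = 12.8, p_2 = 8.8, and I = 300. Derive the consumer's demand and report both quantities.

MU_q_1/MU_q_2 = (1/3·q_2)/(1/3·q_1); tangency sets this equal to p_1/p_2.
So 1/3·p_2·q_2 = 1/3·p_1·q_1; combined with the budget, a share 0.5 of income goes to q_1.
Demand: q_1*(p_1,p_2,I) = 0.5·I/p_1 and q_2* = 0.5·I/p_2.
At p_1=12.8, p_2=8.8, I=300: q_1* = 0.5·300/12.8 = 11.7188, q_2* = 17.0455.

q_1* = 11.7188, q_2* = 17.0455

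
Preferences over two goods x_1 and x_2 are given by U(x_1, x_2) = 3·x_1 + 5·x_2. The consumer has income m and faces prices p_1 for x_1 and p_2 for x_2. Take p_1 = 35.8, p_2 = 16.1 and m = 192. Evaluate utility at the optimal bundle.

Perfect substitutes: compare marginal utility per dollar. 3/p_1 vs 5/p_2 → 0.0838 vs 0.3106.
x_2 gives more utility per dollar, so spend all income on x_2: x_2* = m/p_2, x_1* = 0.
Numerically: x_1* = 0, x_2* = 11.9255.
Utility at the optimum: U(0, 11.9255) = 59.6273.

V = 59.6273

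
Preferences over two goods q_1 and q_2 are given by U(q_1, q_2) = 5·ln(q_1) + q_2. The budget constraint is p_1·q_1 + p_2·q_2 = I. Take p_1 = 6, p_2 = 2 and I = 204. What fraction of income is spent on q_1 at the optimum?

Set MRS = p_1/p_2: (5/q_1)/1 = p_1/p_2.
So q_1*(p_1,p_2) = 5·p_2/p_1, independent of income; and q_2* = (I − 5·p_2)/p_2.
At the given prices: q_1* = 5·2/6 = 1.6667, and q_2* = 97.
Expenditure on q_1: 6·1.6667 = 10; share = 0.049.

share on q_1 = 0.049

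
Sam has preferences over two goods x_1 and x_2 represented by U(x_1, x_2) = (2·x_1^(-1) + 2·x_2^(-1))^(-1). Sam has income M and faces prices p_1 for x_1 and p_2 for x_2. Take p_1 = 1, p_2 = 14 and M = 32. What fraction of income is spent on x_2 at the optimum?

share on x_2 = 0.7891

Numerically x_2/x_1 = 0.267261, so x_1* = 32/(1 + 14·0.267261) = 6.7487 and x_2* = 0.267261·6.7487 = 1.8037.
Expenditure on x_2: 14·1.8037 = 25.2513; share = 0.7891.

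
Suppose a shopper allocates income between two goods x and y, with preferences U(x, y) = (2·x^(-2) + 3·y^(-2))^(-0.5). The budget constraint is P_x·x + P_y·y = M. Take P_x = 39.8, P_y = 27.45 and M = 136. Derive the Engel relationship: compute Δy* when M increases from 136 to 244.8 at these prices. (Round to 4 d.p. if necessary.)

Δy* = 1.8704

With the ratio pinned down, the budget gives x* = M/(P_x + P_y·(y/x)) and y* = (y/x)·x*.
Numerically y/x = 1.295619, so x* = 136/(39.8 + 27.45·1.295619) = 1.8046 and y* = 1.295619·1.8046 = 2.338.
At M' = 244.8: y* = 4.2084. Change: 4.2084 − 2.338 = 1.8704.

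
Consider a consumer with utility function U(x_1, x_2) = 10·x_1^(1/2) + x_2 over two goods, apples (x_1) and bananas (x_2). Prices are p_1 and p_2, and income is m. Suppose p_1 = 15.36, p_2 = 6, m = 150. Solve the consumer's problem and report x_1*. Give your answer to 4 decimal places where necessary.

Utility is quasi-linear in x_2; the FOC for x_1 is 5/√x_1 = p_1/p_2.
Thus x_1* = (5·p_2/p_1)² — independent of m — with the rest of income spent on x_2.
Plugging in: x_1* = (5·6/15.36)² = 3.8147.

x_1* = 3.8147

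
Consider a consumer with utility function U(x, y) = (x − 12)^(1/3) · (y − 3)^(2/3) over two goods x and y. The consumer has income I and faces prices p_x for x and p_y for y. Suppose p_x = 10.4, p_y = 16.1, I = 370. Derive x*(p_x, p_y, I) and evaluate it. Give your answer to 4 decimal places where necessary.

x* = 18.3109

This is Cobb-Douglas in (x−12, y−3): tangency gives 1/3·p_y·(y−3) = 2/3·p_x·(x−12).
Substituting into the budget: x* = 12 + 1/3·(I − 12·p_x − 3·p_y)/p_x, and y* = 3 + 2/3·(…)/p_y.
Discretionary income = 370 − 12·10.4 − 3·16.1 = 196.9; x* = 12 + 1/3·196.9/10.4 = 18.3109.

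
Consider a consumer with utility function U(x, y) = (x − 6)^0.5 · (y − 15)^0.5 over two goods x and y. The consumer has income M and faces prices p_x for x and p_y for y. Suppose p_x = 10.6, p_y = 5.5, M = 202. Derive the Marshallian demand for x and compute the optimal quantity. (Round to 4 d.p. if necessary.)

x* = 8.6368

This is Cobb-Douglas in (x−6, y−15): tangency gives 0.5·p_y·(y−15) = 0.5·p_x·(x−6).
After buying the subsistence bundle (6, 15), a share 0.5 of the remaining income goes to x: x* = 6 + 0.5·(M − 6p_x − 15p_y)/p_x.
Discretionary income = 202 − 6·10.6 − 15·5.5 = 55.9; x* = 6 + 0.5·55.9/10.6 = 8.6368.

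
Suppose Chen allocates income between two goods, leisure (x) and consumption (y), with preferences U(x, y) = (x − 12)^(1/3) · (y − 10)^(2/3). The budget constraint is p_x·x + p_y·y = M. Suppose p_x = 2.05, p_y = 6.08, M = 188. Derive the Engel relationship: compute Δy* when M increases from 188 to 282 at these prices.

Let x' = x−12, y' = y−10. MRS = (1/2)·y'/x' = p_x/p_y.
Substituting into the budget: x* = 12 + 1/3·(M − 12·p_x − 10·p_y)/p_x, and y* = 10 + 2/3·(…)/p_y.
Discretionary income = 188 − 12·2.05 − 10·6.08 = 102.6; y* = 10 + 2/3·102.6/6.08 = 21.25.
At M' = 282: y* = 31.557. Change: 31.557 − 21.25 = 10.307.

Δy* = 10.307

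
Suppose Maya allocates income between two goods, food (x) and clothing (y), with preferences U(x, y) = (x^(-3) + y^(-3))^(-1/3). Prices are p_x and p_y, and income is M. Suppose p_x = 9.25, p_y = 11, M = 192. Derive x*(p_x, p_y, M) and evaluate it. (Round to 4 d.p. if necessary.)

Substitute y = (y/x)·x into the budget: x* = M/(p_x + p_y·(y/x)).
Numerically y/x = 0.957607, so x* = 192/(9.25 + 11·0.957607) = 9.705.

x* = 9.705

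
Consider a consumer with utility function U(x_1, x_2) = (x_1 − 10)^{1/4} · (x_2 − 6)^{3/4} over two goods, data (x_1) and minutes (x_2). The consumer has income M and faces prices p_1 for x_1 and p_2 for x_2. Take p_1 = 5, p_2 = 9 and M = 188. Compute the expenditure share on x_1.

share on x_1 = 0.3777

MRS = (1/3)·(x_2−6)/(x_1−10). Tangency with p_1/p_2 gives x_2−6 = 3·(p_1/p_2)·(x_1−10).
After buying the subsistence bundle (10, 6), a share 0.25 of the remaining income goes to x_1: x_1* = 10 + 0.25·(M − 10p_1 − 6p_2)/p_1.
Discretionary income = 188 − 10·5 − 6·9 = 84; x_1* = 10 + 0.25·84/5 = 14.2; x_2* = 6 + 0.75·84/9 = 13.
Expenditure on x_1: 5·14.2 = 71; share = 0.3777.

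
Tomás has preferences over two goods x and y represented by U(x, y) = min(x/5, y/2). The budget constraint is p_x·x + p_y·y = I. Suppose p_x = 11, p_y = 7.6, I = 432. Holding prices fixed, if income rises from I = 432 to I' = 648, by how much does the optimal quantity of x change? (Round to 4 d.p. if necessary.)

Δx* = 15.3846

Demand: x*(p_x,p_y,I) = 5·I/(5·p_x + 2·p_y), y* = 2·I/(5·p_x + 2·p_y).
Here 5·11 + 2·7.6 = 70.2, giving x* = 30.7692.
At I' = 648: x* = 46.1538. Change: 46.1538 − 30.7692 = 15.3846.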